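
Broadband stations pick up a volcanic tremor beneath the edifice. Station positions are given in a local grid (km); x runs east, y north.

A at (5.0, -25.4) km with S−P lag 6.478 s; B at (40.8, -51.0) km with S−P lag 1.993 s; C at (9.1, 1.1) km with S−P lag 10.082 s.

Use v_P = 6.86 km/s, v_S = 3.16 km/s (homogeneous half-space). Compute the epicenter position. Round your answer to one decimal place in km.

x ≈ 29.6 km, y ≈ -54.3 km

Distance from S−P lag: d = Δt · v_P v_S / (v_P − v_S) = Δt · (6.86·3.16)/(6.86−3.16) ≈ 5.8588·Δt.
So d_A = 37.95, d_B = 11.68, d_C = 59.07 km.
Circle about each station: (x − 5.0)² + (y + 25.4)² = 37.95²; (x − 40.8)² + (y + 51.0)² = 11.68²; (x − 9.1)² + (y − 1.1)² = 59.07².
Subtracting pairs of circle equations eliminates x²+y² and gives linear equations (the radical axes):
71.6 x − 51.2 y = 4899.26
8.2 x + 53.0 y = -2635.20
Solving the 2×2 system: x ≈ 29.6, y ≈ -54.3 km.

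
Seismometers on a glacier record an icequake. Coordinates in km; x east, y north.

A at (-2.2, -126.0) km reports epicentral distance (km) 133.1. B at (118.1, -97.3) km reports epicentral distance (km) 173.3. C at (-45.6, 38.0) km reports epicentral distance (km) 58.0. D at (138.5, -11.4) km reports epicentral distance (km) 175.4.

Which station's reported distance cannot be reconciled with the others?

Solve using three stations at a time. Using B, C, D (subtract circle equations pairwise → linear system) gives (x, y) ≈ (-36.7, -19.4).
Distances from that point to each station vs reported:
  A: calculated 112.0 vs reported 133.1 → residual 21.1 km
  B: calculated 173.3 vs reported 173.3 → residual 0.0 km
  C: calculated 58.1 vs reported 58.0 → residual 0.1 km
  D: calculated 175.4 vs reported 175.4 → residual 0.0 km
B, C, D are mutually consistent (residuals ≈ 0); A is off by 21.1 km.

A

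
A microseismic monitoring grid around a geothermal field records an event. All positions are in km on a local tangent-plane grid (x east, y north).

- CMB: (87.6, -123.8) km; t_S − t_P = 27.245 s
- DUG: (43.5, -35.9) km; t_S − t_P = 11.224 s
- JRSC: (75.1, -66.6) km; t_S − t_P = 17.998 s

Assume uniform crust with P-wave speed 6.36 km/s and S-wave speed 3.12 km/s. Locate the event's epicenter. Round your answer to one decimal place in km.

(19.2, 28.4)

Distance from S−P lag: d = Δt · v_P v_S / (v_P − v_S) = Δt · (6.36·3.12)/(6.36−3.12) ≈ 6.1244·Δt.
So d_CMB = 166.86, d_DUG = 68.74, d_JRSC = 110.23 km.
Circle about each station: (x − 87.6)² + (y + 123.8)² = 166.86²; (x − 43.5)² + (y + 35.9)² = 68.74²; (x − 75.1)² + (y + 66.6)² = 110.23².
Subtracting pairs of circle equations eliminates x²+y² and gives linear equations (the radical axes):
-88.2 x + 175.8 y = 3297.93
-25.0 x + 114.4 y = 2766.98
Solving the 2×2 system: x ≈ 19.2, y ≈ 28.4 km.
Check against CMB (with the unrounded x, y): √((x − 87.6)²+(y + 123.8)²) = 166.85 ≈ 166.86 km. ✓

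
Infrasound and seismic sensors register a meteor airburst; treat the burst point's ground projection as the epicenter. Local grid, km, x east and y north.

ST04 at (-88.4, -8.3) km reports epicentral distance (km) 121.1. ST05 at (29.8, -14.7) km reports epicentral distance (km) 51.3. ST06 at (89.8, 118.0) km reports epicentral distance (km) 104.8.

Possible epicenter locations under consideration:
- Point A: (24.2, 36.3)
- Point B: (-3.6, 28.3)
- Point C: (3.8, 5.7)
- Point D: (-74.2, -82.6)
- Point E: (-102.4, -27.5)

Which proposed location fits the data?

Point A

For each candidate, compare |candidate − station| to the reported distance:
Point A: residuals ST04 0.0, ST05 0.0, ST06 0.0 → max 0.0 km
Point B: residuals ST04 28.7, ST05 3.1, ST06 24.7 → max 28.7 km
Point C: residuals ST04 27.8, ST05 18.3, ST06 36.6 → max 36.6 km
Point D: residuals ST04 45.5, ST05 72.9, ST06 154.3 → max 154.3 km
Point E: residuals ST04 97.3, ST05 81.5, ST06 136.3 → max 136.3 km
Only Point A has all residuals ≈ 0.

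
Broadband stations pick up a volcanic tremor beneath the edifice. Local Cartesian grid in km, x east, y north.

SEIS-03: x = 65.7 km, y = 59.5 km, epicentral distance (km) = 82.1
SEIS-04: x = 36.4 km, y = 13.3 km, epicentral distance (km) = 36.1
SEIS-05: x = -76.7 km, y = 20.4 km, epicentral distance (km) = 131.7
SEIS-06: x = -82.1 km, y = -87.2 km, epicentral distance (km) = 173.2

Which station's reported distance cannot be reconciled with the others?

Solve using three stations at a time. Using SEIS-03, SEIS-04, SEIS-05 (subtract circle equations pairwise → linear system) gives (x, y) ≈ (48.4, -20.8).
Distances from that point to each station vs reported:
  SEIS-03: calculated 82.1 vs reported 82.1 → residual 0.0 km
  SEIS-04: calculated 36.1 vs reported 36.1 → residual 0.0 km
  SEIS-05: calculated 131.7 vs reported 131.7 → residual 0.0 km
  SEIS-06: calculated 146.4 vs reported 173.2 → residual 26.8 km
SEIS-03, SEIS-04, SEIS-05 are mutually consistent (residuals ≈ 0); SEIS-06 is off by 26.8 km.

SEIS-06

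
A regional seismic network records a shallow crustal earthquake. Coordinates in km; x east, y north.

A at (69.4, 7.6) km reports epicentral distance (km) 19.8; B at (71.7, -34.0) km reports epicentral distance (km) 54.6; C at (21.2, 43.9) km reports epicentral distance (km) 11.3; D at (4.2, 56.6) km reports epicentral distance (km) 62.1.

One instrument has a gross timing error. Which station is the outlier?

Solve using three stations at a time. Using A, B, D (subtract circle equations pairwise → linear system) gives (x, y) ≈ (51.9, 16.9).
Distances from that point to each station vs reported:
  A: calculated 19.8 vs reported 19.8 → residual 0.0 km
  B: calculated 54.6 vs reported 54.6 → residual 0.0 km
  C: calculated 40.9 vs reported 11.3 → residual 29.6 km
  D: calculated 62.1 vs reported 62.1 → residual 0.0 km
A, B, D are mutually consistent (residuals ≈ 0); C is off by 29.6 km.

C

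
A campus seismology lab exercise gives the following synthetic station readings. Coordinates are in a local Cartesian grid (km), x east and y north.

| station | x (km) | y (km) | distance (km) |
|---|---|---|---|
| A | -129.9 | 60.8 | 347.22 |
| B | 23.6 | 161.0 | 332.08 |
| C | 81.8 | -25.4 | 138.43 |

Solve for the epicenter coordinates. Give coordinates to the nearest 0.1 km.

Circle about each station: (x + 129.9)² + (y − 60.8)² = 347.22²; (x − 23.6)² + (y − 161.0)² = 332.08²; (x − 81.8)² + (y + 25.4)² = 138.43².
Subtracting the A equation from the B and C equations removes the quadratic terms:
307.0 x + 200.4 y = 16191.91
423.4 x − 172.4 y = 88164.61
Solving the 2×2 system: x ≈ 148.5, y ≈ -146.7 km.

x ≈ 148.5 km, y ≈ -146.7 km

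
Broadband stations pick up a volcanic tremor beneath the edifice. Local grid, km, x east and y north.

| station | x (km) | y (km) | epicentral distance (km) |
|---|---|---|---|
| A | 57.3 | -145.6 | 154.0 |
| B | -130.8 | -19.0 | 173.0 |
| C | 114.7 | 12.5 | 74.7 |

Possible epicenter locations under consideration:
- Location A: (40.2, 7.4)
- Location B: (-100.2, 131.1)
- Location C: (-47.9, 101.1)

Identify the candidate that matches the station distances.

Location A

For each candidate, compare |candidate − station| to the reported distance:
Location A: residuals A 0.0, B 0.0, C 0.0 → max 0.0 km
Location B: residuals A 164.4, B 19.8, C 170.8 → max 170.8 km
Location C: residuals A 114.2, B 27.1, C 110.5 → max 114.2 km
Only Location A has all residuals ≈ 0.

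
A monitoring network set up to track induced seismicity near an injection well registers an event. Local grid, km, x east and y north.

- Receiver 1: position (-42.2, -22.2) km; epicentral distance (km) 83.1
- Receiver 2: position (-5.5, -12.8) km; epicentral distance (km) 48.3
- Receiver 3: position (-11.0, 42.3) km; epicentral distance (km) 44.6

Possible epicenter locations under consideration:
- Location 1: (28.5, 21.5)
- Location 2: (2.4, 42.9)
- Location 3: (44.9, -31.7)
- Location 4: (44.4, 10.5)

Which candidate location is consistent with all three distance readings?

For each candidate, compare |candidate − station| to the reported distance:
Location 1: residuals Receiver 1 0.0, Receiver 2 0.0, Receiver 3 0.0 → max 0.0 km
Location 2: residuals Receiver 1 4.2, Receiver 2 8.0, Receiver 3 31.2 → max 31.2 km
Location 3: residuals Receiver 1 4.5, Receiver 2 5.5, Receiver 3 48.1 → max 48.1 km
Location 4: residuals Receiver 1 9.5, Receiver 2 6.8, Receiver 3 19.3 → max 19.3 km
Only Location 1 has all residuals ≈ 0.

Location 1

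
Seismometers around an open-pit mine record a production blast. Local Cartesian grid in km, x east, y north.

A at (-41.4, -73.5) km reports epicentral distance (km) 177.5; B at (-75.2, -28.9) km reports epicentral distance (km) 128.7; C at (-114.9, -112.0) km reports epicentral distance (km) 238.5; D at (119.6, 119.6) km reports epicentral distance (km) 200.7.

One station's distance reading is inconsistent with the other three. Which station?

Solve using three stations at a time. Using A, B, D (subtract circle equations pairwise → linear system) gives (x, y) ≈ (-80.2, 99.8).
Distances from that point to each station vs reported:
  A: calculated 177.5 vs reported 177.5 → residual 0.0 km
  B: calculated 128.8 vs reported 128.7 → residual 0.1 km
  C: calculated 214.6 vs reported 238.5 → residual 23.9 km
  D: calculated 200.7 vs reported 200.7 → residual 0.0 km
A, B, D are mutually consistent (residuals ≈ 0); C is off by 23.9 km.

C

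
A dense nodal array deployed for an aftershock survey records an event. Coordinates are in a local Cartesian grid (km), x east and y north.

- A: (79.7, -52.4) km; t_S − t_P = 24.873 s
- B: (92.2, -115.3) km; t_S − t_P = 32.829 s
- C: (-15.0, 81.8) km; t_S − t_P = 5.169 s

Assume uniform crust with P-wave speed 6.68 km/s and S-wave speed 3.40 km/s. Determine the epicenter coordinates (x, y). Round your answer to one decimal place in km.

Distance from S−P lag: d = Δt · v_P v_S / (v_P − v_S) = Δt · (6.68·3.40)/(6.68−3.40) ≈ 6.9244·Δt.
So d_A = 172.23, d_B = 227.32, d_C = 35.79 km.
Circle about each station: (x − 79.7)² + (y + 52.4)² = 172.23²; (x − 92.2)² + (y + 115.3)² = 227.32²; (x + 15.0)² + (y − 81.8)² = 35.79².
Subtracting pairs of circle equations eliminates x²+y² and gives linear equations (the radical axes):
25.0 x − 125.8 y = -9314.13
-189.4 x + 268.4 y = 26200.64
Solving the 2×2 system: x ≈ -46.5, y ≈ 64.8 km.

-46.5 km east, 64.8 km north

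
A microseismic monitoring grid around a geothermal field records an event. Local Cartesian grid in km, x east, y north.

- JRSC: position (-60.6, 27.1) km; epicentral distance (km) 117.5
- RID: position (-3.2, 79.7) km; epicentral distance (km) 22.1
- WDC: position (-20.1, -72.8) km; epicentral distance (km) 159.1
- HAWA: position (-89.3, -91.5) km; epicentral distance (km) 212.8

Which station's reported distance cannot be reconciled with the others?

RID

Solve using three stations at a time. Using JRSC, WDC, HAWA (subtract circle equations pairwise → linear system) gives (x, y) ≈ (48.3, 70.7).
Distances from that point to each station vs reported:
  JRSC: calculated 117.3 vs reported 117.5 → residual 0.2 km
  RID: calculated 52.3 vs reported 22.1 → residual 30.2 km
  WDC: calculated 158.9 vs reported 159.1 → residual 0.2 km
  HAWA: calculated 212.7 vs reported 212.8 → residual 0.1 km
JRSC, WDC, HAWA are mutually consistent (residuals ≈ 0); RID is off by 30.2 km.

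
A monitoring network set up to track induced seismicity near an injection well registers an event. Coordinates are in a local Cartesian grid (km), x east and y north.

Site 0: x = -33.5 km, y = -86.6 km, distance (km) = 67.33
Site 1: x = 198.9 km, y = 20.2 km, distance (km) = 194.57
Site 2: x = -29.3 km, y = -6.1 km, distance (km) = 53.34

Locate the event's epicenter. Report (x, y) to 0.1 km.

13.3 km east, -38.2 km north

Circle about each station: (x + 33.5)² + (y + 86.6)² = 67.33²; (x − 198.9)² + (y − 20.2)² = 194.57²; (x + 29.3)² + (y + 6.1)² = 53.34².
Subtracting pairs of circle equations eliminates x²+y² and gives linear equations (the radical axes):
464.8 x + 213.6 y = -1976.72
8.4 x + 161.0 y = -6037.94
Solving the 2×2 system: x ≈ 13.3, y ≈ -38.2 km.
Check against Site 0 (with the unrounded x, y): √((x + 33.5)²+(y + 86.6)²) = 67.33 ≈ 67.33 km. ✓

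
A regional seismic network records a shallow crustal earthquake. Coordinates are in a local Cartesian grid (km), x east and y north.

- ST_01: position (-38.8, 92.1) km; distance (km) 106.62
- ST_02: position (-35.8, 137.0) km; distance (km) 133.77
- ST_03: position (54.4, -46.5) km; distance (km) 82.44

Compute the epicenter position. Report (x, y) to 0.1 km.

Circle about each station: (x + 38.8)² + (y − 92.1)² = 106.62²; (x + 35.8)² + (y − 137.0)² = 133.77²; (x − 54.4)² + (y + 46.5)² = 82.44².
Subtracting pairs of circle equations eliminates x²+y² and gives linear equations (the radical axes):
6.0 x + 89.8 y = 3536.20
186.4 x − 277.2 y = -294.77
Solving the 2×2 system: x ≈ 51.8, y ≈ 35.9 km.

x ≈ 51.8 km, y ≈ 35.9 km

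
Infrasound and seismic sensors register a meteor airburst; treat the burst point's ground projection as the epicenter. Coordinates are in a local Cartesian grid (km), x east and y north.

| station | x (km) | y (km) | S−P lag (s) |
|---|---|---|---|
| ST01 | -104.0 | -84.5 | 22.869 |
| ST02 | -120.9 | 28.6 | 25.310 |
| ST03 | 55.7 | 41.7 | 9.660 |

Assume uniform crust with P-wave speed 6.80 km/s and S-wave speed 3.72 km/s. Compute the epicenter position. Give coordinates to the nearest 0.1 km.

Distance from S−P lag: d = Δt · v_P v_S / (v_P − v_S) = Δt · (6.80·3.72)/(6.80−3.72) ≈ 8.2130·Δt.
So d_ST01 = 187.82, d_ST02 = 207.87, d_ST03 = 79.34 km.
Circle about each station: (x + 104.0)² + (y + 84.5)² = 187.82²; (x + 120.9)² + (y − 28.6)² = 207.87²; (x − 55.7)² + (y − 41.7)² = 79.34².
Subtracting the ST01 equation from the ST02 and ST03 equations removes the quadratic terms:
-33.8 x + 226.2 y = -10455.06
319.4 x + 252.4 y = 15866.65
Solving the 2×2 system: x ≈ 77.1, y ≈ -34.7 km.

(77.1, -34.7)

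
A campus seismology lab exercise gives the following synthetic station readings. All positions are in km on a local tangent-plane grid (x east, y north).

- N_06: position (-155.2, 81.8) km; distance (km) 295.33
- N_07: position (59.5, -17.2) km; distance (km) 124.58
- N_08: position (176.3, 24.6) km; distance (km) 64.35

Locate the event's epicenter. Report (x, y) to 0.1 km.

Circle about each station: (x + 155.2)² + (y − 81.8)² = 295.33²; (x − 59.5)² + (y + 17.2)² = 124.58²; (x − 176.3)² + (y − 24.6)² = 64.35².
Subtracting pairs of circle equations eliminates x²+y² and gives linear equations (the radical axes):
429.4 x − 198.0 y = 44757.44
663.0 x − 114.4 y = 83987.46
Solving the 2×2 system: x ≈ 140.1, y ≈ 77.8 km.

(140.1, 77.8)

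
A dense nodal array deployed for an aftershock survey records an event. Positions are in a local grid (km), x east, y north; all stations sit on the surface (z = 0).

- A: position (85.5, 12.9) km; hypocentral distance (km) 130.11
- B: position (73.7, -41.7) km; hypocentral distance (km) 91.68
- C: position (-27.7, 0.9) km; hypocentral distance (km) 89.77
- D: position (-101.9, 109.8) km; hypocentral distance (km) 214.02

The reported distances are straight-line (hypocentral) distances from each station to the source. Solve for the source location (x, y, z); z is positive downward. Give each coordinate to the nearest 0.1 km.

Each station gives a sphere (x−x_i)² + (y−y_i)² + z² = d_i² (stations at z=0).
Subtracting the A sphere from B and C: z² cancels, leaving linear equations in x and y:
-23.6 x − 109.2 y = 8217.31
-226.4 x − 24.0 y = 2161.40
Solving: x ≈ -1.607, y ≈ -74.903 km (keep extra digits for the depth step; rounded: -1.6, -74.9).
Then from the A sphere: z² = 130.11² − (x − 85.5)² − (y − 12.9)² with x = -1.607, y = -74.903, so z ≈ 40.393 ≈ 40.4 km.

(-1.6, -74.9, 40.4)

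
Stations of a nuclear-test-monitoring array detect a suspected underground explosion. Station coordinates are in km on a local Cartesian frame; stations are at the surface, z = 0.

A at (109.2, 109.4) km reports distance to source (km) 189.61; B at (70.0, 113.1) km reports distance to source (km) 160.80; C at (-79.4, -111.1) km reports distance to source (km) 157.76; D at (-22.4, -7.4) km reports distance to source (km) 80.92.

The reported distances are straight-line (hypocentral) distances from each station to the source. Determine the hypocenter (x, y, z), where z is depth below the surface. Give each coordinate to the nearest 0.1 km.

Each station gives a sphere (x−x_i)² + (y−y_i)² + z² = d_i² (stations at z=0).
Subtracting the A sphere from B and C: z² cancels, leaving linear equations in x and y:
-78.4 x + 7.4 y = 3893.92
-377.2 x − 441.0 y = 5818.30
Solving: x ≈ -47.109, y ≈ 27.101 km (keep extra digits for the depth step; rounded: -47.1, 27.1).
Then from the A sphere: z² = 189.61² − (x − 109.2)² − (y − 109.4)² with x = -47.109, y = 27.101, so z ≈ 68.894 ≈ 68.9 km.
Check against D (with the unrounded solution): distance 80.91 ≈ 80.92 km. ✓

(-47.1, 27.1, 68.9)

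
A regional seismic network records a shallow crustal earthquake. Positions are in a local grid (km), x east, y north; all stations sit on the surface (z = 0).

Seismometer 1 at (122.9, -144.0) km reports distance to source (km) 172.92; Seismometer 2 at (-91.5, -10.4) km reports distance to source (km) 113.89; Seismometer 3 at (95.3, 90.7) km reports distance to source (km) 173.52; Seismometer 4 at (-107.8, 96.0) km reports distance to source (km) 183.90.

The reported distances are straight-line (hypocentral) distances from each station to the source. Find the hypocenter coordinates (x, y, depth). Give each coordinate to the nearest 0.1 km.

x ≈ -0.6 km, y ≈ -40.0 km, depth ≈ 61.9 km

Each station gives a sphere (x−x_i)² + (y−y_i)² + z² = d_i² (stations at z=0).
Subtracting the Seismometer 1 sphere from Seismometer 2 and Seismometer 3: z² cancels, leaving linear equations in x and y:
-428.8 x + 267.2 y = -10429.61
-55.2 x + 469.4 y = -18739.69
Solving: x ≈ -0.598, y ≈ -39.993 km (keep extra digits for the depth step; rounded: -0.6, -40.0).
Then from the Seismometer 1 sphere: z² = 172.92² − (x − 122.9)² − (y + 144.0)² with x = -0.598, y = -39.993, so z ≈ 61.904 ≈ 61.9 km.
Check against Seismometer 4 (with the unrounded solution): distance 183.90 ≈ 183.90 km. ✓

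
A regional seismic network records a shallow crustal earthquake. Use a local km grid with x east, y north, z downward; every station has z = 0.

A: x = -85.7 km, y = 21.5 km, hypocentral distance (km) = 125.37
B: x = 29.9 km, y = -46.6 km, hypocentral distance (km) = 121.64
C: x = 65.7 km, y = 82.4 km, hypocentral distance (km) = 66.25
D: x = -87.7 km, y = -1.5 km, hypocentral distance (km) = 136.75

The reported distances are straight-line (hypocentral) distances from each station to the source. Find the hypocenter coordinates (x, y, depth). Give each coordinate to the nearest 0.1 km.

Each station gives a sphere (x−x_i)² + (y−y_i)² + z² = d_i² (stations at z=0).
Subtracting the A sphere from B and C: z² cancels, leaving linear equations in x and y:
231.2 x − 136.2 y = -3819.82
302.8 x + 121.8 y = 14628.08
Solving: x ≈ 22.004, y ≈ 65.397 km (keep extra digits for the depth step; rounded: 22.0, 65.4).
Then from the A sphere: z² = 125.37² − (x + 85.7)² − (y − 21.5)² with x = 22.004, y = 65.397, so z ≈ 46.803 ≈ 46.8 km.

(22.0, 65.4, 46.8)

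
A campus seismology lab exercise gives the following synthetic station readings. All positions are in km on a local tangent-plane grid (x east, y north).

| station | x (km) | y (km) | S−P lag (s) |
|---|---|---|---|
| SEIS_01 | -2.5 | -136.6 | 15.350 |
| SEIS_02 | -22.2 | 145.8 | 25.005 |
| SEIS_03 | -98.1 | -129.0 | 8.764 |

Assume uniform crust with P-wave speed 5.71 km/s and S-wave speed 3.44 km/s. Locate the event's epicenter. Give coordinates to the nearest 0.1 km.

Distance from S−P lag: d = Δt · v_P v_S / (v_P − v_S) = Δt · (5.71·3.44)/(5.71−3.44) ≈ 8.6530·Δt.
So d_SEIS_01 = 132.82, d_SEIS_02 = 216.37, d_SEIS_03 = 75.84 km.
Circle about each station: (x + 2.5)² + (y + 136.6)² = 132.82²; (x + 22.2)² + (y − 145.8)² = 216.37²; (x + 98.1)² + (y + 129.0)² = 75.84².
Subtracting pairs of circle equations eliminates x²+y² and gives linear equations (the radical axes):
-39.4 x + 564.8 y = -26090.15
-191.2 x + 15.2 y = 19488.25
Solving the 2×2 system: x ≈ -106.2, y ≈ -53.6 km.

-106.2 km east, -53.6 km north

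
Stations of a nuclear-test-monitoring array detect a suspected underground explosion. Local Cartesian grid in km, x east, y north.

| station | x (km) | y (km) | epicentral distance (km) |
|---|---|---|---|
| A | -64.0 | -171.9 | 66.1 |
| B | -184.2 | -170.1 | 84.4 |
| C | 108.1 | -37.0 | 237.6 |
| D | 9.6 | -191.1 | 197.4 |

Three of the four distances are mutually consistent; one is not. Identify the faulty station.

Solve using three stations at a time. Using A, B, C (subtract circle equations pairwise → linear system) gives (x, y) ≈ (-112.0, -126.5).
Distances from that point to each station vs reported:
  A: calculated 66.0 vs reported 66.1 → residual 0.1 km
  B: calculated 84.4 vs reported 84.4 → residual 0.0 km
  C: calculated 237.6 vs reported 237.6 → residual 0.0 km
  D: calculated 137.7 vs reported 197.4 → residual 59.7 km
A, B, C are mutually consistent (residuals ≈ 0); D is off by 59.7 km.

D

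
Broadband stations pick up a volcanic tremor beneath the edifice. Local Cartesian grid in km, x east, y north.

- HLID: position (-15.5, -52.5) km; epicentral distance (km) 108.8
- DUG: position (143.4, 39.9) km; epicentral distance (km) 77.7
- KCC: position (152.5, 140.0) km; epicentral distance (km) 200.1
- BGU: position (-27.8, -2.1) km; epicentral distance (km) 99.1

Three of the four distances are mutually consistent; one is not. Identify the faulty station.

KCC

Solve using three stations at a time. Using HLID, DUG, BGU (subtract circle equations pairwise → linear system) gives (x, y) ≈ (69.8, 15.0).
Distances from that point to each station vs reported:
  HLID: calculated 108.8 vs reported 108.8 → residual 0.0 km
  DUG: calculated 77.7 vs reported 77.7 → residual 0.0 km
  KCC: calculated 149.9 vs reported 200.1 → residual 50.2 km
  BGU: calculated 99.1 vs reported 99.1 → residual 0.0 km
HLID, DUG, BGU are mutually consistent (residuals ≈ 0); KCC is off by 50.2 km.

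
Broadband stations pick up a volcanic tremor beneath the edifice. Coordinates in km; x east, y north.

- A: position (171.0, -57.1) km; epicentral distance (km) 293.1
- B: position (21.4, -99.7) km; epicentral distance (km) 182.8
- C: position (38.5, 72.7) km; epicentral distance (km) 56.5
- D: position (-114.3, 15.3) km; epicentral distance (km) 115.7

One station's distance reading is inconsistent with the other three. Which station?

A

Solve using three stations at a time. Using B, C, D (subtract circle equations pairwise → linear system) gives (x, y) ≈ (-17.6, 78.9).
Distances from that point to each station vs reported:
  A: calculated 232.5 vs reported 293.1 → residual 60.6 km
  B: calculated 182.8 vs reported 182.8 → residual 0.0 km
  C: calculated 56.5 vs reported 56.5 → residual 0.0 km
  D: calculated 115.7 vs reported 115.7 → residual 0.0 km
B, C, D are mutually consistent (residuals ≈ 0); A is off by 60.6 km.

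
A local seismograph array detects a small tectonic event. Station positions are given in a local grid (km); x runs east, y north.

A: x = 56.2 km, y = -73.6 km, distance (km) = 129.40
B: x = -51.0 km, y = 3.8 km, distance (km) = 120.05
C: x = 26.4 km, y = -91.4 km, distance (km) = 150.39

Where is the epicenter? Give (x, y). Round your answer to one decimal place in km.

Circle about each station: (x − 56.2)² + (y + 73.6)² = 129.40²; (x + 51.0)² + (y − 3.8)² = 120.05²; (x − 26.4)² + (y + 91.4)² = 150.39².
Subtracting the A equation from the B and C equations removes the quadratic terms:
-214.4 x + 154.8 y = -3627.60
-59.6 x − 35.6 y = -5397.27
Solving the 2×2 system: x ≈ 57.2, y ≈ 55.8 km.

57.2 km east, 55.8 km north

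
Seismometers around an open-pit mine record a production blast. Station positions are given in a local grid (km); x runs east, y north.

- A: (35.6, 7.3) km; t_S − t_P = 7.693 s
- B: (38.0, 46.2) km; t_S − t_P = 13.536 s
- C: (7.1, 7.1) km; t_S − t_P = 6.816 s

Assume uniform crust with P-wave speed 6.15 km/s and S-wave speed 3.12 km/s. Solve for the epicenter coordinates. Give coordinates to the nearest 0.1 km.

Distance from S−P lag: d = Δt · v_P v_S / (v_P − v_S) = Δt · (6.15·3.12)/(6.15−3.12) ≈ 6.3327·Δt.
So d_A = 48.72, d_B = 85.72, d_C = 43.16 km.
Circle about each station: (x − 35.6)² + (y − 7.3)² = 48.72²; (x − 38.0)² + (y − 46.2)² = 85.72²; (x − 7.1)² + (y − 7.1)² = 43.16².
Subtracting the A equation from the B and C equations removes the quadratic terms:
4.8 x + 77.8 y = -2716.49
-57.0 x − 0.4 y = -708.98
Solving the 2×2 system: x ≈ 12.7, y ≈ -35.7 km.
Check against A (with the unrounded x, y): √((x − 35.6)²+(y − 7.3)²) = 48.72 ≈ 48.72 km. ✓

(12.7, -35.7)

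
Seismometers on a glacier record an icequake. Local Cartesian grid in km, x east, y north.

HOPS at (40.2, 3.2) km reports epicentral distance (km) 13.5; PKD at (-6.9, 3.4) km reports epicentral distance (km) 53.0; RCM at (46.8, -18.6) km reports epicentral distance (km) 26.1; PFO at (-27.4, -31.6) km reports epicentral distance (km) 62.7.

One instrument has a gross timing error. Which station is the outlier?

PKD

Solve using three stations at a time. Using HOPS, RCM, PFO (subtract circle equations pairwise → linear system) gives (x, y) ≈ (27.4, -1.1).
Distances from that point to each station vs reported:
  HOPS: calculated 13.5 vs reported 13.5 → residual 0.0 km
  PKD: calculated 34.6 vs reported 53.0 → residual 18.4 km
  RCM: calculated 26.1 vs reported 26.1 → residual 0.0 km
  PFO: calculated 62.7 vs reported 62.7 → residual 0.0 km
HOPS, RCM, PFO are mutually consistent (residuals ≈ 0); PKD is off by 18.4 km.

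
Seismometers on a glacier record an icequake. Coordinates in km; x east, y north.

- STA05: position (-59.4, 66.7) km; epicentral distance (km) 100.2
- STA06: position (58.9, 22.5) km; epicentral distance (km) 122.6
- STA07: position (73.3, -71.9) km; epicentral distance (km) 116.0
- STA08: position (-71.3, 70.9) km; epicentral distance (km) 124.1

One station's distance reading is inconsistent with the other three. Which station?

Solve using three stations at a time. Using STA06, STA07, STA08 (subtract circle equations pairwise → linear system) gives (x, y) ≈ (-40.5, -49.3).
Distances from that point to each station vs reported:
  STA05: calculated 117.5 vs reported 100.2 → residual 17.3 km
  STA06: calculated 122.6 vs reported 122.6 → residual 0.0 km
  STA07: calculated 116.0 vs reported 116.0 → residual 0.0 km
  STA08: calculated 124.1 vs reported 124.1 → residual 0.0 km
STA06, STA07, STA08 are mutually consistent (residuals ≈ 0); STA05 is off by 17.3 km.

STA05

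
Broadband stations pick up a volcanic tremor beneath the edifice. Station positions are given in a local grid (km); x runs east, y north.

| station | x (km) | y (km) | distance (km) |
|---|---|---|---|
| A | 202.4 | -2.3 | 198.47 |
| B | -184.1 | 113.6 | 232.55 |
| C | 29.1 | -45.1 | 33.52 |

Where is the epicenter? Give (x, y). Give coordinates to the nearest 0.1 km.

Circle about each station: (x − 202.4)² + (y + 2.3)² = 198.47²; (x + 184.1)² + (y − 113.6)² = 232.55²; (x − 29.1)² + (y + 45.1)² = 33.52².
Subtracting the A equation from the B and C equations removes the quadratic terms:
-773.0 x + 231.8 y = -8862.44
-346.6 x − 85.6 y = 176.52
Solving the 2×2 system: x ≈ 4.9, y ≈ -21.9 km.
Check against A (with the unrounded x, y): √((x − 202.4)²+(y + 2.3)²) = 198.47 ≈ 198.47 km. ✓

(4.9, -21.9)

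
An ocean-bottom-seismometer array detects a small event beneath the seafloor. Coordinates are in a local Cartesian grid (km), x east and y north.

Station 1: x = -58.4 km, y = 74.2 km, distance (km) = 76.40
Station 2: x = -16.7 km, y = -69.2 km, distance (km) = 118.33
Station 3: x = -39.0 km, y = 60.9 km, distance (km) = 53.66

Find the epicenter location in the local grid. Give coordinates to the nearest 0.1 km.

12.4 km east, 45.5 km north

Circle about each station: (x + 58.4)² + (y − 74.2)² = 76.40²; (x + 16.7)² + (y + 69.2)² = 118.33²; (x + 39.0)² + (y − 60.9)² = 53.66².
Subtracting pairs of circle equations eliminates x²+y² and gives linear equations (the radical axes):
83.4 x − 286.8 y = -12013.70
38.8 x − 26.6 y = -728.83
Solving the 2×2 system: x ≈ 12.4, y ≈ 45.5 km.
Check against Station 1 (with the unrounded x, y): √((x + 58.4)²+(y − 74.2)²) = 76.40 ≈ 76.40 km. ✓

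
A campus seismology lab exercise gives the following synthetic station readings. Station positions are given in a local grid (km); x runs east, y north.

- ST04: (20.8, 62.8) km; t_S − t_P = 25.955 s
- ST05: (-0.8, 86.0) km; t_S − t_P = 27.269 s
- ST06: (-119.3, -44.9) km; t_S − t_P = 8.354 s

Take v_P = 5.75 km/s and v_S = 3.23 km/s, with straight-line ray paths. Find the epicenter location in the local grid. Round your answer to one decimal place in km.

(-85.4, -96.3)

Distance from S−P lag: d = Δt · v_P v_S / (v_P − v_S) = Δt · (5.75·3.23)/(5.75−3.23) ≈ 7.3700·Δt.
So d_ST04 = 191.29, d_ST05 = 200.97, d_ST06 = 61.57 km.
Circle about each station: (x − 20.8)² + (y − 62.8)² = 191.29²; (x + 0.8)² + (y − 86.0)² = 200.97²; (x + 119.3)² + (y + 44.9)² = 61.57².
Subtracting the ST04 equation from the ST05 and ST06 equations removes the quadratic terms:
-43.2 x + 46.4 y = -776.92
-280.2 x − 215.4 y = 44673.02
Solving the 2×2 system: x ≈ -85.4, y ≈ -96.3 km.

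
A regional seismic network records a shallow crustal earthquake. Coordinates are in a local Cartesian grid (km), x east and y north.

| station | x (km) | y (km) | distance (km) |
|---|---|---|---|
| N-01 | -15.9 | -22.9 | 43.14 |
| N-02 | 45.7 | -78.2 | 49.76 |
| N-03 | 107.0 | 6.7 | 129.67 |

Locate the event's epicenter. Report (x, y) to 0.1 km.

Circle about each station: (x + 15.9)² + (y + 22.9)² = 43.14²; (x − 45.7)² + (y + 78.2)² = 49.76²; (x − 107.0)² + (y − 6.7)² = 129.67².
Subtracting the N-01 equation from the N-02 and N-03 equations removes the quadratic terms:
123.2 x − 110.6 y = 6811.51
245.8 x + 59.2 y = -4236.58
Solving the 2×2 system: x ≈ -1.9, y ≈ -63.7 km.

x ≈ -1.9 km, y ≈ -63.7 km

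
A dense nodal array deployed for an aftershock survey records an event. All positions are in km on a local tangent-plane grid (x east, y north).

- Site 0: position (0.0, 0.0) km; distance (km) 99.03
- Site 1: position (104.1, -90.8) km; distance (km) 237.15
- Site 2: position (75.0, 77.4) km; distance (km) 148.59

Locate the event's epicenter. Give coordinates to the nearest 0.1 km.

Circle about each station: x² + y² = 99.03²; (x − 104.1)² + (y + 90.8)² = 237.15²; (x − 75.0)² + (y − 77.4)² = 148.59².
Subtracting the Site 0 equation from the Site 1 and Site 2 equations removes the quadratic terms:
208.2 x − 181.6 y = -27351.73
150.0 x + 154.8 y = -656.29
Solving the 2×2 system: x ≈ -73.2, y ≈ 66.7 km.

-73.2 km east, 66.7 km north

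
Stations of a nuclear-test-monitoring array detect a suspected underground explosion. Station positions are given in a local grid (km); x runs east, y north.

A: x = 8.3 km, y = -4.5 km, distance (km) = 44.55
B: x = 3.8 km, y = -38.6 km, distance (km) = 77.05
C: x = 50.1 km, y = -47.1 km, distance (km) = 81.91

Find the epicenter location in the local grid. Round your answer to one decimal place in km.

Circle about each station: (x − 8.3)² + (y + 4.5)² = 44.55²; (x − 3.8)² + (y + 38.6)² = 77.05²; (x − 50.1)² + (y + 47.1)² = 81.91².
Subtracting the A equation from the B and C equations removes the quadratic terms:
-9.0 x − 68.2 y = -2536.74
83.6 x − 85.2 y = -85.27
Solving the 2×2 system: x ≈ 32.5, y ≈ 32.9 km.
Check against A (with the unrounded x, y): √((x − 8.3)²+(y + 4.5)²) = 44.56 ≈ 44.55 km. ✓

x ≈ 32.5 km, y ≈ 32.9 km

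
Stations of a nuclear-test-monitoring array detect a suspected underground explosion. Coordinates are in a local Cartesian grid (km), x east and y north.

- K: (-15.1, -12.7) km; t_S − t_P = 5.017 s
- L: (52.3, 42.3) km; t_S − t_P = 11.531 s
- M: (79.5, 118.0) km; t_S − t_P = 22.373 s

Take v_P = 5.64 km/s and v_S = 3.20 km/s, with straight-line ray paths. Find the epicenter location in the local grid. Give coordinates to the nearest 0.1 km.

Distance from S−P lag: d = Δt · v_P v_S / (v_P − v_S) = Δt · (5.64·3.20)/(5.64−3.20) ≈ 7.3967·Δt.
So d_K = 37.11, d_L = 85.29, d_M = 165.49 km.
Circle about each station: (x + 15.1)² + (y + 12.7)² = 37.11²; (x − 52.3)² + (y − 42.3)² = 85.29²; (x − 79.5)² + (y − 118.0)² = 165.49².
Subtracting the K equation from the L and M equations removes the quadratic terms:
134.8 x + 110.0 y = -1761.95
189.2 x + 261.4 y = -6154.84
Solving the 2×2 system: x ≈ 15.0, y ≈ -34.4 km.

(15.0, -34.4)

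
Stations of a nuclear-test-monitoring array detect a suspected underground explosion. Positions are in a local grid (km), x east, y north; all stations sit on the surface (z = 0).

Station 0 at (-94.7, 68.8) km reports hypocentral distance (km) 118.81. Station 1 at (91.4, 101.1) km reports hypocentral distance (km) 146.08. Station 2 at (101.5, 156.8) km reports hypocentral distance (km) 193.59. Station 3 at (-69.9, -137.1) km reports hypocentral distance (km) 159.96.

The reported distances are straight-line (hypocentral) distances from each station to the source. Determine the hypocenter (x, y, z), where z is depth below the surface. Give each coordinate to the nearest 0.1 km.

Each station gives a sphere (x−x_i)² + (y−y_i)² + z² = d_i² (stations at z=0).
Subtracting the Station 0 sphere from Station 1 and Station 2: z² cancels, leaving linear equations in x and y:
372.2 x + 64.6 y = -2349.91
392.4 x + 176.0 y = -2174.31
Solving: x ≈ -6.801, y ≈ 2.810 km (keep extra digits for the depth step; rounded: -6.8, 2.8).
Then from the Station 0 sphere: z² = 118.81² − (x + 94.7)² − (y − 68.8)² with x = -6.801, y = 2.810, so z ≈ 45.110 ≈ 45.1 km.

x ≈ -6.8 km, y ≈ 2.8 km, depth ≈ 45.1 km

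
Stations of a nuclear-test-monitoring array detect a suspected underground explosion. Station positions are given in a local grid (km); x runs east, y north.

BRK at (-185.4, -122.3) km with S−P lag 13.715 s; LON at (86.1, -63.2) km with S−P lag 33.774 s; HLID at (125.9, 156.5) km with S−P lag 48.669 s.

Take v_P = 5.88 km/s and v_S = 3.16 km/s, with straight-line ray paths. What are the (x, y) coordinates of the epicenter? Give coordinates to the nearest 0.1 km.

Distance from S−P lag: d = Δt · v_P v_S / (v_P − v_S) = Δt · (5.88·3.16)/(5.88−3.16) ≈ 6.8312·Δt.
So d_BRK = 93.69, d_LON = 230.72, d_HLID = 332.47 km.
Circle about each station: (x + 185.4)² + (y + 122.3)² = 93.69²; (x − 86.1)² + (y + 63.2)² = 230.72²; (x − 125.9)² + (y − 156.5)² = 332.47².
Subtracting the BRK equation from the LON and HLID equations removes the quadratic terms:
543.0 x + 118.2 y = -82376.90
622.6 x + 557.6 y = -110745.87
Solving the 2×2 system: x ≈ -143.3, y ≈ -38.6 km.

(-143.3, -38.6)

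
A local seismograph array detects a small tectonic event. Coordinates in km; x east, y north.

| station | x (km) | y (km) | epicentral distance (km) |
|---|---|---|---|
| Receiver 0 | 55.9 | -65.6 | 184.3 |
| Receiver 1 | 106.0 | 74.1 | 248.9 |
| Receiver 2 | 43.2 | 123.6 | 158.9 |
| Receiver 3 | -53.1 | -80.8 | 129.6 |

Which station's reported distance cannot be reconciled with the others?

Solve using three stations at a time. Using Receiver 0, Receiver 2, Receiver 3 (subtract circle equations pairwise → linear system) gives (x, y) ≈ (-93.5, 42.4).
Distances from that point to each station vs reported:
  Receiver 0: calculated 184.4 vs reported 184.3 → residual 0.1 km
  Receiver 1: calculated 202.0 vs reported 248.9 → residual 46.9 km
  Receiver 2: calculated 159.0 vs reported 158.9 → residual 0.1 km
  Receiver 3: calculated 129.7 vs reported 129.6 → residual 0.1 km
Receiver 0, Receiver 2, Receiver 3 are mutually consistent (residuals ≈ 0); Receiver 1 is off by 46.9 km.

Receiver 1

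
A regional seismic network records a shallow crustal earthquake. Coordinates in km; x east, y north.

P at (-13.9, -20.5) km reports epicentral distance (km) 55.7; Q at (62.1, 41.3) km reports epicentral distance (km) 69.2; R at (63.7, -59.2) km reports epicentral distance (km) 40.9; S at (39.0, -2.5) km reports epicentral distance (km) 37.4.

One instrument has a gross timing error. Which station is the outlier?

S

Solve using three stations at a time. Using P, Q, R (subtract circle equations pairwise → linear system) gives (x, y) ≈ (41.6, -24.8).
Distances from that point to each station vs reported:
  P: calculated 55.7 vs reported 55.7 → residual 0.0 km
  Q: calculated 69.2 vs reported 69.2 → residual 0.0 km
  R: calculated 40.9 vs reported 40.9 → residual 0.0 km
  S: calculated 22.4 vs reported 37.4 → residual 15.0 km
P, Q, R are mutually consistent (residuals ≈ 0); S is off by 15.0 km.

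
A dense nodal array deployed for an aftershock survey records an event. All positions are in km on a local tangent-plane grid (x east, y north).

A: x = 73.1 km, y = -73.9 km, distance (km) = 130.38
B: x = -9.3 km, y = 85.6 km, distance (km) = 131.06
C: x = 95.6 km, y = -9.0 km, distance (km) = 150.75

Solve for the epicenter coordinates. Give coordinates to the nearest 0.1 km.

x ≈ -52.3 km, y ≈ -38.2 km

Circle about each station: (x − 73.1)² + (y + 73.9)² = 130.38²; (x + 9.3)² + (y − 85.6)² = 131.06²; (x − 95.6)² + (y + 9.0)² = 150.75².
Subtracting the A equation from the B and C equations removes the quadratic terms:
-164.8 x + 319.0 y = -3568.75
45.0 x + 129.8 y = -7311.08
Solving the 2×2 system: x ≈ -52.3, y ≈ -38.2 km.
Check against A (with the unrounded x, y): √((x − 73.1)²+(y + 73.9)²) = 130.37 ≈ 130.38 km. ✓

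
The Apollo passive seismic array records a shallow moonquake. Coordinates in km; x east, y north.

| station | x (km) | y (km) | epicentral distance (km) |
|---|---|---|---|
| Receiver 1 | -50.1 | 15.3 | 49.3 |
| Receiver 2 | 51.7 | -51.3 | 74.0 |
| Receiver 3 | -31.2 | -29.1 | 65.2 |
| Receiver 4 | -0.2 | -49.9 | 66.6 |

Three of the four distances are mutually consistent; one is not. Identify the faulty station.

Solve using three stations at a time. Using Receiver 2, Receiver 3, Receiver 4 (subtract circle equations pairwise → linear system) gives (x, y) ≈ (17.5, 14.4).
Distances from that point to each station vs reported:
  Receiver 1: calculated 67.6 vs reported 49.3 → residual 18.3 km
  Receiver 2: calculated 74.1 vs reported 74.0 → residual 0.1 km
  Receiver 3: calculated 65.3 vs reported 65.2 → residual 0.1 km
  Receiver 4: calculated 66.7 vs reported 66.6 → residual 0.1 km
Receiver 2, Receiver 3, Receiver 4 are mutually consistent (residuals ≈ 0); Receiver 1 is off by 18.3 km.

Receiver 1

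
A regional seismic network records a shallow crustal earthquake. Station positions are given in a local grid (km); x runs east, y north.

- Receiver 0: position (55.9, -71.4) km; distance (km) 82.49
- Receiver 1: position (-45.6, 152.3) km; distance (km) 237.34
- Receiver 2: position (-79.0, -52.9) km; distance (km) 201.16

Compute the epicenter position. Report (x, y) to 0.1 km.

Circle about each station: (x − 55.9)² + (y + 71.4)² = 82.49²; (x + 45.6)² + (y − 152.3)² = 237.34²; (x + 79.0)² + (y + 52.9)² = 201.16².
Subtracting the Receiver 0 equation from the Receiver 1 and Receiver 2 equations removes the quadratic terms:
-203.0 x + 447.4 y = -32473.80
-269.8 x + 37.0 y = -32844.11
Solving the 2×2 system: x ≈ 119.2, y ≈ -18.5 km.
Check against Receiver 0 (with the unrounded x, y): √((x − 55.9)²+(y + 71.4)²) = 82.49 ≈ 82.49 km. ✓

(119.2, -18.5)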